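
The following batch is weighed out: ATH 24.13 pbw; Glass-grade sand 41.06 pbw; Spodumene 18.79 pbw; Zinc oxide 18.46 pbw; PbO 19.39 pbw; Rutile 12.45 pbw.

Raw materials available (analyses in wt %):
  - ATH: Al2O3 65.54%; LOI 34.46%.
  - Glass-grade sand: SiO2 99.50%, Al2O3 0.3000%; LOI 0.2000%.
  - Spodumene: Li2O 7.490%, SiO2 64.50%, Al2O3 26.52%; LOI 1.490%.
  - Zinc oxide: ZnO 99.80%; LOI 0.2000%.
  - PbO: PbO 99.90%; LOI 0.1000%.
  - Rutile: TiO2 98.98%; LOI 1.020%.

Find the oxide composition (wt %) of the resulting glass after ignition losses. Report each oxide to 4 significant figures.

Glass mass = 125.4 pbw (batch 134.3 − LOI 8.861).
Composition: TiO2 9.825%, Li2O 1.122%, SiO2 42.24%, Al2O3 16.68%, PbO 15.44%, ZnO 14.69%

All arithmetic maintains full precision throughout; values along the way are shown, rounded to four significant figures, on the page. Each reported result is rounded a single time; the derived quantities (net glass mass, six oxide percentages, ignition loss, the totals, the yield) are carried at exact precision starting from the weights on 125.4 pbw of glass as written in the problem or answer text.
Mass of each oxide from the mix:
  TiO2: 12.45·0.9898 = 12.32 pbw
  Li2O: 18.79·0.07490 = 1.407 pbw
  SiO2: 41.06·0.9950 + 18.79·0.6450 = 52.97 pbw
  Al2O3: 24.13·0.6554 + 41.06·0.003000 + 18.79·0.2652 = 20.92 pbw
  PbO: 19.39·0.9990 = 19.37 pbw
  ZnO: 18.46·0.9980 = 18.42 pbw
LOI: 24.13·0.3446 + 41.06·0.002000 + 18.79·0.01490 + 18.46·0.002000 + 19.39·0.001000 + 12.45·0.01020 = 8.861 pbw
Resulting glass, batch − LOI: 134.3 − 8.861 = 125.4 pbw (the oxide masses sum to this)
wt %: oxide over glass, times 100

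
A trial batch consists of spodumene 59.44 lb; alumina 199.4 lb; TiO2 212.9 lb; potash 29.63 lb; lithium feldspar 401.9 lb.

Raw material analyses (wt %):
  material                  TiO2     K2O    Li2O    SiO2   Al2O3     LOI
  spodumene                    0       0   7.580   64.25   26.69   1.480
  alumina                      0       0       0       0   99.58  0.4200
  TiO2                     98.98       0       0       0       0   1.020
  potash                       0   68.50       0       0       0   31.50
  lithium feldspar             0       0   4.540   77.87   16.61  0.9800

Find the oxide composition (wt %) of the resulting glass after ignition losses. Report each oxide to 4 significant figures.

All internal work maintains exact precision through every step — working values appear with 4-significant-figure rounding across the worked steps; each reported number receives exactly one rounding; derived quantities, including the totals, five oxide percentages, ignition loss, glass mass, yield, are rebuilt from the batch weights per 886.1 lb of glass in exact precision as set out in question or answer.
Mass of each oxide from the mix:
  TiO2: 212.9·0.9898 = 210.7 lb
  K2O: 29.63·0.6850 = 20.30 lb
  Li2O: 59.44·0.07580 + 401.9·0.04540 = 22.75 lb
  SiO2: 59.44·0.6425 + 401.9·0.7787 = 351.1 lb
  Al2O3: 59.44·0.2669 + 199.4·0.9958 + 401.9·0.1661 = 281.2 lb
LOI: 59.44·0.01480 + 199.4·0.004200 + 212.9·0.01020 + 29.63·0.3150 + 401.9·0.009800 = 17.16 lb
Resulting glass, batch − LOI: 903.3 − 17.16 = 886.1 lb (= Σ oxide masses)
wt % = 100 × oxide mass / glass mass

Glass mass = 886.1 lb (batch 903.3 − LOI 17.16).
Composition: TiO2 23.78%, K2O 2.291%, Li2O 2.568%, SiO2 39.63%, Al2O3 31.73%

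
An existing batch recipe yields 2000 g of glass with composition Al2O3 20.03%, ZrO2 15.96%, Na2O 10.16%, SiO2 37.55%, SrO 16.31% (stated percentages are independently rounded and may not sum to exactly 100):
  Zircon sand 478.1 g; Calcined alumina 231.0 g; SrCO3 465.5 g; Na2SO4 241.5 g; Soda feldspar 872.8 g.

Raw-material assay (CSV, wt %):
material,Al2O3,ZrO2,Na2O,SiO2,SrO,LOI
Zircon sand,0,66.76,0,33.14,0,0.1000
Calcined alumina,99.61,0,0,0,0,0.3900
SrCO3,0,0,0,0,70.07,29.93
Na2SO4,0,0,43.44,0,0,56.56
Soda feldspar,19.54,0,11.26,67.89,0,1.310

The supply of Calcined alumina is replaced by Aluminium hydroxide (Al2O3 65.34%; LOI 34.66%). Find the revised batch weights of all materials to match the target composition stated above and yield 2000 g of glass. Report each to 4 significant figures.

All arithmetic keeps full precision throughout. Working values are displayed, with 4-significant-digit rounding, on the page. Every reported result sees exactly one rounding — derived quantities (five oxide percentages, LOI, the totals, net glass mass, yield) are rebuilt at exact precision from the weighed amounts on 2000 g of glass, as set out in the problem or the answer.
Per-oxide target masses for 2000 g glass:
  Al2O3: 20.03% × 2000 = 400.6 g
  ZrO2: 15.96% × 2000 = 319.2 g
  Na2O: 10.16% × 2000 = 203.2 g
  SiO2: 37.55% × 2000 = 751.0 g
  SrO: 16.31% × 2000 = 326.2 g
Sums-versus-targets review applying the batch weights above, for the quoted basis mass (every target is met by its sum within answer rounding):
  Al2O3: 352.1·0.6534 + 872.8·0.1954 = 400.6 g (target 400.6 g)
  ZrO2: 478.1·0.6676 = 319.2 g (target 319.2 g)
  Na2O: 241.5·0.4344 + 872.8·0.1126 = 203.2 g (target 203.2 g)
  SiO2: 478.1·0.3314 + 872.8·0.6789 = 751.0 g (target 751.0 g)
  SrO: 465.5·0.7007 = 326.2 g (target 326.2 g)
Glass-mass sanity pass: total batch − LOI = 2000 g (the Σ of target masses is 2000 g; basis as stated: 2000 g — deltas are rounding alone).
Batch grand total — Σ batch = 2410 g; Σ batch·LOI gives LOI loss = 409.9 g; the yield ratio, glass ÷ batch: 82.99%.

Revised batch per 2000 g glass:
  Zircon sand: 478.1 g
  Aluminium hydroxide: 352.1 g
  SrCO3: 465.5 g
  Na2SO4: 241.5 g
  Soda feldspar: 872.8 g
Total batch = 2410 g; LOI loss = 409.9 g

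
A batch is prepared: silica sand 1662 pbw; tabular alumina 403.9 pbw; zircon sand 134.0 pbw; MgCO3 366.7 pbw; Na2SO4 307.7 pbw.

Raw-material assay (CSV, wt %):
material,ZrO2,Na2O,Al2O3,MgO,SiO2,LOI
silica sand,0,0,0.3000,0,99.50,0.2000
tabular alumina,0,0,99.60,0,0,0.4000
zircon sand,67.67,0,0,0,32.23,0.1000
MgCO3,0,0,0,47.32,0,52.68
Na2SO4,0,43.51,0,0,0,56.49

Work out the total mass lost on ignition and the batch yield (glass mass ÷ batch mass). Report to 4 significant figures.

LOI loss = 372.1 pbw; glass = 2502 pbw; yield = 87.06%

All arithmetic carries exact precision in every operation; mid-chain values are rounded to 4 significant figures wherever printed; each reported number undergoes a single rounding. The derived quantities are carried from the weighed amounts on 2502 pbw of glass in full precision (totals, five oxide percentages, yield, LOI, net glass mass), precisely as stated by the question or the answer.
Material-by-material LOI:
  silica sand: 1662 × 0.002000 = 3.324 pbw
  tabular alumina: 403.9 × 0.004000 = 1.616 pbw
  zircon sand: 134.0 × 0.001000 = 0.1340 pbw
  MgCO3: 366.7 × 0.5268 = 193.2 pbw
  Na2SO4: 307.7 × 0.5649 = 173.8 pbw
Total LOI = 372.1 pbw
Glass = batch − LOI = 2874 − 372.1 = 2502 pbw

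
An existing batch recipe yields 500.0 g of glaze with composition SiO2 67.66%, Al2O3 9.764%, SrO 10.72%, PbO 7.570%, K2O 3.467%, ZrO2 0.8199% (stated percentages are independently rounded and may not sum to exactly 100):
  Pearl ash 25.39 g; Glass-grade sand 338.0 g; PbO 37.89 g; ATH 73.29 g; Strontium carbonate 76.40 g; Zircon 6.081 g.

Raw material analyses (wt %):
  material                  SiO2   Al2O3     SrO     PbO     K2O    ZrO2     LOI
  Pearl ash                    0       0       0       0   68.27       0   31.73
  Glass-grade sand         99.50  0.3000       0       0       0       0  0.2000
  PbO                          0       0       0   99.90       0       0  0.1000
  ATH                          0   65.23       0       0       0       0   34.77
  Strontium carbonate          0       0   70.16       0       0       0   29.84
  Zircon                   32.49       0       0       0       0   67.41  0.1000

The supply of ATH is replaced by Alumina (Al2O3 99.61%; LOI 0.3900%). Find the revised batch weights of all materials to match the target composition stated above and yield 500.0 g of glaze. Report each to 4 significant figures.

All arithmetic runs at full float precision through the solve — mid-chain values are printed, rounded to four significant digits, on the page; each reported result takes just one rounding; the derived quantities are rebuilt from the weighed amounts for 500.0 g of glass in exact precision (glass mass, LOI, six oxide percentages, the totals, the yield) precisely as stated by question or answer.
Oxide-by-oxide targets in 500.0 g glaze:
  SiO2: 67.66% × 500.0 = 338.3 g
  Al2O3: 9.764% × 500.0 = 48.82 g
  SrO: 10.72% × 500.0 = 53.60 g
  PbO: 7.570% × 500.0 = 37.85 g
  K2O: 3.467% × 500.0 = 17.34 g
  ZrO2: 0.8199% × 500.0 = 4.100 g
Verifying the oxide balance per the reported batch figures, per the basis as stated (each sum matches its target mass exact up to rounding of places):
  SiO2: 338.0·0.9950 + 6.081·0.3249 = 338.3 g (target 338.3 g)
  Al2O3: 338.0·0.003000 + 47.99·0.9961 = 48.82 g (target 48.82 g)
  SrO: 76.40·0.7016 = 53.60 g (target 53.60 g)
  PbO: 37.89·0.9990 = 37.85 g (target 37.85 g)
  K2O: 25.39·0.6827 = 17.33 g (target 17.34 g)
  ZrO2: 6.081·0.6741 = 4.099 g (target 4.100 g)
Glass-mass bookkeeping: whole batch net of LOI = 500.0 g (oxide target masses add up to 500.0 g; versus the stated basis of 500.0 g — any gap is answer rounding).
Batch total: Σ batch = 531.8 g; loss to ignition Σ batch·LOI = 31.76 g; the yield ratio, glass ÷ batch: 94.03%.

Revised batch per 500.0 g glaze:
  Pearl ash: 25.39 g
  Glass-grade sand: 338.0 g
  PbO: 37.89 g
  Alumina: 47.99 g
  Strontium carbonate: 76.40 g
  Zircon: 6.081 g
Total batch = 531.8 g; LOI loss = 31.76 g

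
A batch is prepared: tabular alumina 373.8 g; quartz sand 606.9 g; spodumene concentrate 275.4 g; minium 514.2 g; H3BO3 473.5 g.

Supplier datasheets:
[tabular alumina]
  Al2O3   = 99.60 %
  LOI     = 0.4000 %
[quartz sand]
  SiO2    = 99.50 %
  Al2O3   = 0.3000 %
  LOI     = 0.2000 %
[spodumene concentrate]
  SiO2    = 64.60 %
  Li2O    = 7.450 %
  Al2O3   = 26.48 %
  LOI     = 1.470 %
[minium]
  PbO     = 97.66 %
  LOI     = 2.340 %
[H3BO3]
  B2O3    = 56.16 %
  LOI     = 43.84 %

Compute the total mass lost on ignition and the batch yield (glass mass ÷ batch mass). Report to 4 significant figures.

LOI loss = 226.4 g; glass = 2017 g; yield = 89.91%

Values along the way are displayed rounded to four significant digits at each printed step — all internal work carries full float precision in all steps; each reported figure is rounded only once — derived quantities, which include totals, the five compositions, net glass mass, yield, ignition loss, are computed at full float precision, as they appear in the question or the answer, starting from the weights on 2017 g of glass.
Loss on ignition, line by line:
  tabular alumina: 373.8 × 0.004000 = 1.495 g
  quartz sand: 606.9 × 0.002000 = 1.214 g
  spodumene concentrate: 275.4 × 0.01470 = 4.048 g
  minium: 514.2 × 0.02340 = 12.03 g
  H3BO3: 473.5 × 0.4384 = 207.6 g
Total LOI = 226.4 g
Glass = batch − LOI = 2244 − 226.4 = 2017 g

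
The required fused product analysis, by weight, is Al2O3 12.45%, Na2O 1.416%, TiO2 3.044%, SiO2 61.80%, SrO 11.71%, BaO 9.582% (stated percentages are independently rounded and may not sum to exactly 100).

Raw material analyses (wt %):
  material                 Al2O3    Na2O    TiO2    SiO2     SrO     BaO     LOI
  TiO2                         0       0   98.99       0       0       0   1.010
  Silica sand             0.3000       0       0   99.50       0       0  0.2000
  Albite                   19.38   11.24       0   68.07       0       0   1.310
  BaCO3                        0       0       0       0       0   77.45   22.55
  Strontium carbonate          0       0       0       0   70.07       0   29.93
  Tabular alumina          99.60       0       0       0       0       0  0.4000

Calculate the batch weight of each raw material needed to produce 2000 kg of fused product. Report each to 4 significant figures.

All internal work holds exact precision from start to finish — intermediates are printed (rounded to four significant digits) when written out. Each reported number sees exactly one rounding — all derived quantities (glass mass, the six compositions, yield, the totals, ignition loss) are carried from the weighed amounts per 2000 kg of glass in exact precision, exactly as printed in the problem or the answer.
Oxide-by-oxide targets in 2000 kg fused product:
  Al2O3: 12.45% × 2000 = 249.0 kg
  Na2O: 1.416% × 2000 = 28.32 kg
  TiO2: 3.044% × 2000 = 60.88 kg
  SiO2: 61.80% × 2000 = 1236 kg
  SrO: 11.71% × 2000 = 234.2 kg
  BaO: 9.582% × 2000 = 191.6 kg
Oxide-by-oxide audit given the weights on record, at the basis given (summed amounts equal target values up to rounding of the answer):
  Al2O3: 1070·0.003000 + 252.0·0.1938 + 197.8·0.9960 = 249.1 kg (target 249.0 kg)
  Na2O: 252.0·0.1124 = 28.32 kg (target 28.32 kg)
  TiO2: 61.50·0.9899 = 60.88 kg (target 60.88 kg)
  SiO2: 1070·0.9950 + 252.0·0.6807 = 1236 kg (target 1236 kg)
  SrO: 334.2·0.7007 = 234.2 kg (target 234.2 kg)
  BaO: 247.4·0.7745 = 191.6 kg (target 191.6 kg)
Glass mass check: batch total minus LOI = 2000 kg (the Σ of target masses is 2000 kg; against the stated basis, 2000 kg — a pure rounding effect).
Whole-batch sum: Σ batch = 2163 kg; LOI removed, Σ of batch·LOI: 162.7 kg; yield = glass ÷ total batch = 92.48%.

Batch per 2000 kg fused product:
  TiO2: 61.50 kg
  Silica sand: 1070 kg
  Albite: 252.0 kg
  BaCO3: 247.4 kg
  Strontium carbonate: 334.2 kg
  Tabular alumina: 197.8 kg
Total batch = 2163 kg; LOI loss = 162.7 kg; yield = 92.48%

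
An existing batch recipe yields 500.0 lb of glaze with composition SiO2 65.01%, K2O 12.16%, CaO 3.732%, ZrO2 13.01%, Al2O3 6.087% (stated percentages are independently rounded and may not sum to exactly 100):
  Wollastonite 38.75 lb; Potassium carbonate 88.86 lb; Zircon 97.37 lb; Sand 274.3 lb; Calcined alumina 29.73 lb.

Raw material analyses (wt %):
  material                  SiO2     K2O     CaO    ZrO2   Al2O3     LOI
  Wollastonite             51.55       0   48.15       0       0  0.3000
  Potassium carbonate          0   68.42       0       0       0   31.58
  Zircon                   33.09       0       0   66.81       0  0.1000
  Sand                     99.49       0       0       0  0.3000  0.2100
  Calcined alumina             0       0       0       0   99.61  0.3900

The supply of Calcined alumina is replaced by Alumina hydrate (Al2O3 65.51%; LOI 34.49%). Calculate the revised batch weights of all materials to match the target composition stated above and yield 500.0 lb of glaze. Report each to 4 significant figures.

All arithmetic holds exact precision at every stage — rounding to 4 significant figures extends to each mid-chain value as shown — a single rounding produces each reported number; all derived quantities, which include the totals, ignition loss, yield, five oxide percentages, glass mass, are computed at full precision, exactly as printed in the question or the answer, using the weight values on 500.0 lb of glass.
Per-oxide target masses for 500.0 lb glaze:
  SiO2: 65.01% × 500.0 = 325.0 lb
  K2O: 12.16% × 500.0 = 60.80 lb
  CaO: 3.732% × 500.0 = 18.66 lb
  ZrO2: 13.01% × 500.0 = 65.05 lb
  Al2O3: 6.087% × 500.0 = 30.44 lb
Per-oxide balance check from the weights as reported, at the basis given (sums match the target masses within answer rounding):
  SiO2: 38.75·0.5155 + 97.37·0.3309 + 274.3·0.9949 = 325.1 lb (target 325.0 lb)
  K2O: 88.86·0.6842 = 60.80 lb (target 60.80 lb)
  CaO: 38.75·0.4815 = 18.66 lb (target 18.66 lb)
  ZrO2: 97.37·0.6681 = 65.05 lb (target 65.05 lb)
  Al2O3: 274.3·0.003000 + 45.20·0.6551 = 30.43 lb (target 30.44 lb)
Consistency of the glass mass: Σ batch − LOI loss = 500.0 lb (targets for the oxides total 500.0 lb; basis as stated: 500.0 lb — rounding explains the deltas).
Total batch = Σ batch = 544.5 lb; loss to ignition Σ batch·LOI = 44.44 lb; glass ÷ batch gives a yield of 91.84%.

Revised batch per 500.0 lb glaze:
  Wollastonite: 38.75 lb
  Potassium carbonate: 88.86 lb
  Zircon: 97.37 lb
  Sand: 274.3 lb
  Alumina hydrate: 45.20 lb
Total batch = 544.5 lb; LOI loss = 44.44 lb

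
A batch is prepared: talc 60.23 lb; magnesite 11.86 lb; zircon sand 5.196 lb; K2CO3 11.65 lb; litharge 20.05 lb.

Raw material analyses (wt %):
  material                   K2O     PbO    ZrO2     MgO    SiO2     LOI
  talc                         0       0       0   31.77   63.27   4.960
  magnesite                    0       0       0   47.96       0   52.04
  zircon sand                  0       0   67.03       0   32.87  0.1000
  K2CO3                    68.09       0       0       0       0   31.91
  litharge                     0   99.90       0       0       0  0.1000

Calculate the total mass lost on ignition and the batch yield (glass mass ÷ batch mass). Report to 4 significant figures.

LOI loss = 12.90 lb; glass = 96.08 lb; yield = 88.16%

Values along the way are printed rounded to four significant figures across the worked steps; the working math maintains full float precision at all times. Every reported figure takes just one rounding; derived quantities, which include totals, glass mass, ignition loss, yield, five oxide percentages, are rebuilt at full precision, as set out in question or answer, using the weight values per 96.08 lb of glass.
Ignition loss by material:
  talc: 60.23 × 0.04960 = 2.987 lb
  magnesite: 11.86 × 0.5204 = 6.172 lb
  zircon sand: 5.196 × 0.001000 = 0.005196 lb
  K2CO3: 11.65 × 0.3191 = 3.718 lb
  litharge: 20.05 × 0.001000 = 0.02005 lb
Total LOI = 12.90 lb
Glass = batch − LOI = 109.0 − 12.90 = 96.08 lb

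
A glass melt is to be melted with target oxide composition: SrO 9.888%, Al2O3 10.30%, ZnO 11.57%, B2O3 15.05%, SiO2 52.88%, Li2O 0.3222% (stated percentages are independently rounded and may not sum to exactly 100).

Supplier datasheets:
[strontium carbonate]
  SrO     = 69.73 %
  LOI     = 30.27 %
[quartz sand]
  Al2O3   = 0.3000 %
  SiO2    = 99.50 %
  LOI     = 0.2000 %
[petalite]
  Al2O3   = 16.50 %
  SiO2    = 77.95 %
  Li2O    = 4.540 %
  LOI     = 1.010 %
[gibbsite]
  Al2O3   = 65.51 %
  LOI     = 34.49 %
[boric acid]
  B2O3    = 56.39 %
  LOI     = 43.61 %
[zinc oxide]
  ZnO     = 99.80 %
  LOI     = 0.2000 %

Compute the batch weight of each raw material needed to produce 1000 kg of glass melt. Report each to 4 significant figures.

The whole derivation runs at full precision through every step; the intermediate values are shown, rounded to four significant figures, within the worked lines. Each reported number takes a single rounding — the derived quantities are rebuilt from the weighed amounts for 1000 kg of glass at full float precision (six oxide percentages, totals, yield, LOI, glass mass), as given in either problem or answer.
The oxide mass targets at 1000 kg glass melt:
  SrO: 9.888% × 1000 = 98.88 kg
  Al2O3: 10.30% × 1000 = 103.0 kg
  ZnO: 11.57% × 1000 = 115.7 kg
  B2O3: 15.05% × 1000 = 150.5 kg
  SiO2: 52.88% × 1000 = 528.8 kg
  Li2O: 0.3222% × 1000 = 3.222 kg
Oxide-by-oxide audit with the batch weights as given, on the stated basis (delivered sums recover each target inside rounding margins):
  SrO: 141.8·0.6973 = 98.88 kg (target 98.88 kg)
  Al2O3: 475.9·0.003000 + 70.97·0.1650 + 137.2·0.6551 = 103.0 kg (target 103.0 kg)
  ZnO: 115.9·0.9980 = 115.7 kg (target 115.7 kg)
  B2O3: 266.9·0.5639 = 150.5 kg (target 150.5 kg)
  SiO2: 475.9·0.9950 + 70.97·0.7795 = 528.8 kg (target 528.8 kg)
  Li2O: 70.97·0.04540 = 3.222 kg (target 3.222 kg)
Consistency of the glass mass: net batch after ignition = 1000 kg (per-oxide target masses sum to 1000 kg; basis as stated: 1000 kg — gaps are rounding artifacts).
Whole-batch sum: Σ batch = 1209 kg; ignition loss, Σ(batch × LOI) = 208.5 kg; as yield: glass ÷ batch → 82.75%.

Batch per 1000 kg glass melt:
  strontium carbonate: 141.8 kg
  quartz sand: 475.9 kg
  petalite: 70.97 kg
  gibbsite: 137.2 kg
  boric acid: 266.9 kg
  zinc oxide: 115.9 kg
Total batch = 1209 kg; LOI loss = 208.5 kg; yield = 82.75%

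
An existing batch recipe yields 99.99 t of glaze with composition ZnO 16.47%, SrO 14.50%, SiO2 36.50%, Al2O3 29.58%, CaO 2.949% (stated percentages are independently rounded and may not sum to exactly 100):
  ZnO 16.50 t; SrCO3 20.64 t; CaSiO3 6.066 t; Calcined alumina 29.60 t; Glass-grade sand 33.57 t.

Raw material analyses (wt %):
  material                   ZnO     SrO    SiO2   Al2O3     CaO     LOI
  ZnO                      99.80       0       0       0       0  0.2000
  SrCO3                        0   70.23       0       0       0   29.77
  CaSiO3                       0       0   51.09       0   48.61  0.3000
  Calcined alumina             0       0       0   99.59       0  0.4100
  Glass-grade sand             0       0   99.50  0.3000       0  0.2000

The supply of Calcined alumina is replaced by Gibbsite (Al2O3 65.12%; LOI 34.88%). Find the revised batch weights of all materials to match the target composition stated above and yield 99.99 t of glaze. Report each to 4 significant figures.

All internal work holds full precision in all steps; in-progress results are displayed rounded to 4 significant digits as written — every reported value takes exactly one rounding. All derived quantities are rebuilt from the weighed amounts for 99.99 t of glass in exact precision (the five compositions, glass mass, LOI, the yield, the totals), as they appear in problem or answer.
Per-oxide target masses for 99.99 t glaze:
  ZnO: 16.47% × 99.99 = 16.47 t
  SrO: 14.50% × 99.99 = 14.50 t
  SiO2: 36.50% × 99.99 = 36.50 t
  Al2O3: 29.58% × 99.99 = 29.58 t
  CaO: 2.949% × 99.99 = 2.949 t
Verifying the oxide balance per the reported batch figures, on the stated basis (each sum matches its target mass modulo rounding of the values):
  ZnO: 16.50·0.9980 = 16.47 t (target 16.47 t)
  SrO: 20.64·0.7023 = 14.50 t (target 14.50 t)
  SiO2: 6.066·0.5109 + 33.57·0.9950 = 36.50 t (target 36.50 t)
  Al2O3: 45.26·0.6512 + 33.57·0.003000 = 29.57 t (target 29.58 t)
  CaO: 6.066·0.4861 = 2.949 t (target 2.949 t)
Glass-mass sanity pass: Σ batch − LOI loss = 99.99 t (summing oxide targets gives 99.99 t; with the basis standing at 99.99 t — any gap is answer rounding).
Summing the batch: Σ batch = 122.0 t; loss to ignition Σ batch·LOI = 22.05 t; yield: glass divided by total = 81.93%.

Revised batch per 99.99 t glaze:
  ZnO: 16.50 t
  SrCO3: 20.64 t
  CaSiO3: 6.066 t
  Gibbsite: 45.26 t
  Glass-grade sand: 33.57 t
Total batch = 122.0 t; LOI loss = 22.05 t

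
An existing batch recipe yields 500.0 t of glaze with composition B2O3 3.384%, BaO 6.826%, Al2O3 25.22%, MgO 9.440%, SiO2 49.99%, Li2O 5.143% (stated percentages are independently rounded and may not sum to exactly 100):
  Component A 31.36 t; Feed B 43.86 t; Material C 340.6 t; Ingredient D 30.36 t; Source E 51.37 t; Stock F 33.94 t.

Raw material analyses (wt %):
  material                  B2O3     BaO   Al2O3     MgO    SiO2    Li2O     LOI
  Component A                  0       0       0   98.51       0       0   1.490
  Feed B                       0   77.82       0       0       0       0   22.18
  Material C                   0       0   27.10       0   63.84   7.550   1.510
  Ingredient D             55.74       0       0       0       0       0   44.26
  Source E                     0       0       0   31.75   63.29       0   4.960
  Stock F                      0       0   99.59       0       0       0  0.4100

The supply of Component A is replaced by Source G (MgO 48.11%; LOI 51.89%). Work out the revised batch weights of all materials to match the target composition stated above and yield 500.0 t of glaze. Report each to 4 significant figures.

Revised batch per 500.0 t glaze:
  Source G: 64.21 t
  Feed B: 43.86 t
  Material C: 340.6 t
  Ingredient D: 30.36 t
  Source E: 51.37 t
  Stock F: 33.94 t
Total batch = 564.3 t; LOI loss = 64.31 t

Full precision is maintained through every step — mid-chain values are rounded to 4 significant figures when displayed; each reported value carries a single rounding — all derived quantities (the totals, six oxide percentages, glass mass, ignition loss, the yield) are re-derived at full precision using the weight values per 500.0 t of glass precisely as stated by either problem or answer.
The oxide mass targets at 500.0 t glaze:
  B2O3: 3.384% × 500.0 = 16.92 t
  BaO: 6.826% × 500.0 = 34.13 t
  Al2O3: 25.22% × 500.0 = 126.1 t
  MgO: 9.440% × 500.0 = 47.20 t
  SiO2: 49.99% × 500.0 = 250.0 t
  Li2O: 5.143% × 500.0 = 25.72 t
Oxide-by-oxide audit per the reported batch figures, against the basis in use (sum by sum, the targets are met inside rounding margins):
  B2O3: 30.36·0.5574 = 16.92 t (target 16.92 t)
  BaO: 43.86·0.7782 = 34.13 t (target 34.13 t)
  Al2O3: 340.6·0.2710 + 33.94·0.9959 = 126.1 t (target 126.1 t)
  MgO: 64.21·0.4811 + 51.37·0.3175 = 47.20 t (target 47.20 t)
  SiO2: 340.6·0.6384 + 51.37·0.6329 = 250.0 t (target 250.0 t)
  Li2O: 340.6·0.07550 = 25.72 t (target 25.72 t)
Glass-mass sanity pass: the batch minus its LOI: 500.0 t (the targets, summed, come to 500.0 t; with the basis standing at 500.0 t — deltas are rounding alone).
Adding the batch up: Σ batch = 564.3 t; Σ batch·LOI gives LOI loss = 64.31 t; yield: glass divided by total = 88.60%.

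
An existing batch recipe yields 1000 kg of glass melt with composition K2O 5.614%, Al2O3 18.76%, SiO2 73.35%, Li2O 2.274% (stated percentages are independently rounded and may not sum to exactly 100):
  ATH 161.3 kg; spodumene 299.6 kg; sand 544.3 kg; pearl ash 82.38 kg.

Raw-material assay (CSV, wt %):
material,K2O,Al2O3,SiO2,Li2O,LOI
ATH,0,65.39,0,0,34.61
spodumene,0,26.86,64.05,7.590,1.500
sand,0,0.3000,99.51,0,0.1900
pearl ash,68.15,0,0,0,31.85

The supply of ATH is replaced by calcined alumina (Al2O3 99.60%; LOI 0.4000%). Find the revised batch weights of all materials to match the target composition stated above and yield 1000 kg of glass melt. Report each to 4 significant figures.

The whole derivation carries full precision from first step to last. Working values are shown with 4-significant-digit rounding alongside each step. Exactly one rounding lands on each reported value; all derived quantities (four oxide percentages, net glass mass, ignition loss, yield, the totals) are computed in exact precision using the weight values for 1000 kg of glass as quoted within the problem or the answer.
Target masses of each oxide per 1000 kg glass melt:
  K2O: 5.614% × 1000 = 56.14 kg
  Al2O3: 18.76% × 1000 = 187.6 kg
  SiO2: 73.35% × 1000 = 733.5 kg
  Li2O: 2.274% × 1000 = 22.74 kg
Verifying the oxide balance on the weights just shown, relative to the basis at hand (every target is met by its sum modulo rounding of the values):
  K2O: 82.38·0.6815 = 56.14 kg (target 56.14 kg)
  Al2O3: 105.9·0.9960 + 299.6·0.2686 + 544.3·0.003000 = 187.6 kg (target 187.6 kg)
  SiO2: 299.6·0.6405 + 544.3·0.9951 = 733.5 kg (target 733.5 kg)
  Li2O: 299.6·0.07590 = 22.74 kg (target 22.74 kg)
Auditing the glass mass value: total batch − LOI = 1000 kg (per-oxide target masses sum to 1000 kg; the stated basis being 1000 kg — any gap is answer rounding).
Adding the batch up: Σ batch = 1032 kg; loss to ignition Σ batch·LOI = 32.19 kg; as yield: glass ÷ batch → 96.88%.

Revised batch per 1000 kg glass melt:
  calcined alumina: 105.9 kg
  spodumene: 299.6 kg
  sand: 544.3 kg
  pearl ash: 82.38 kg
Total batch = 1032 kg; LOI loss = 32.19 kg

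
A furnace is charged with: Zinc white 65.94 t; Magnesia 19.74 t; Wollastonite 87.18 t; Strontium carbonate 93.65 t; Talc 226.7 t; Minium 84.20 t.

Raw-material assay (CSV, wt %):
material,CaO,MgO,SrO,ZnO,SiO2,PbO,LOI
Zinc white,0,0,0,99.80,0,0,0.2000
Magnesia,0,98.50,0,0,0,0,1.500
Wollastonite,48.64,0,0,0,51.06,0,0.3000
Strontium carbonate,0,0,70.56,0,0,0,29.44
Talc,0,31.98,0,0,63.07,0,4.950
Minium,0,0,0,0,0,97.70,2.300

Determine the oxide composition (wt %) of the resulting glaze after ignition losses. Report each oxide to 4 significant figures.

The working math maintains full float precision all the way through. Working values appear with 4-significant-digit rounding alongside each step; a single rounding finalizes every reported result — derived quantities, including totals, yield, ignition loss, the six compositions, glass mass, are carried from the weighed amounts per 536.0 t of glass in full float precision precisely as stated by either problem or answer.
Oxide masses out of the charge:
  CaO: 87.18·0.4864 = 42.40 t
  MgO: 19.74·0.9850 + 226.7·0.3198 = 91.94 t
  SrO: 93.65·0.7056 = 66.08 t
  ZnO: 65.94·0.9980 = 65.81 t
  SiO2: 87.18·0.5106 + 226.7·0.6307 = 187.5 t
  PbO: 84.20·0.9770 = 82.26 t
LOI: 65.94·0.002000 + 19.74·0.01500 + 87.18·0.003000 + 93.65·0.2944 + 226.7·0.04950 + 84.20·0.02300 = 41.42 t
batch − LOI leaves glass = 577.4 − 41.42 = 536.0 t (= the summed oxide contributions)
oxide / glass × 100 gives the wt %

Glass mass = 536.0 t (batch 577.4 − LOI 41.42).
Composition: CaO 7.911%, MgO 17.15%, SrO 12.33%, ZnO 12.28%, SiO2 34.98%, PbO 15.35%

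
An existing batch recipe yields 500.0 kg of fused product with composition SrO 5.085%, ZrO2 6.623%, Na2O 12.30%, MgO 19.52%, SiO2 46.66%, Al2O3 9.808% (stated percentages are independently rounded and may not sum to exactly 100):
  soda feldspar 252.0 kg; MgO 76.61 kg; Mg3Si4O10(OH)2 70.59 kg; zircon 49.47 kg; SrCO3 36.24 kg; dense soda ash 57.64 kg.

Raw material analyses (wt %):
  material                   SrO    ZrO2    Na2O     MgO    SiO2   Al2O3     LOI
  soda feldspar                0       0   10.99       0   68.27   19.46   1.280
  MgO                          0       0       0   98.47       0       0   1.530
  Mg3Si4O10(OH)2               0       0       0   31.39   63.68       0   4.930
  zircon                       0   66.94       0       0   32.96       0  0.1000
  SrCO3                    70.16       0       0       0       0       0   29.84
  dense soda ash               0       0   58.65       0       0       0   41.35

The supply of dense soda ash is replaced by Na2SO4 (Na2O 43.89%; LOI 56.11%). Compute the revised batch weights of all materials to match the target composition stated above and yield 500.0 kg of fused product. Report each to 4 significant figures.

Working values are shown, rounded to four significant figures, on the page. Every computation holds full float precision through the solve — every reported value is rounded a single time — the derived quantities (the totals, the six compositions, glass mass, the yield, LOI) are re-derived in exact precision from the weighed amounts at 500.0 kg of glass as they appear in question or answer.
The oxide mass targets at 500.0 kg fused product:
  SrO: 5.085% × 500.0 = 25.42 kg
  ZrO2: 6.623% × 500.0 = 33.12 kg
  Na2O: 12.30% × 500.0 = 61.50 kg
  MgO: 19.52% × 500.0 = 97.60 kg
  SiO2: 46.66% × 500.0 = 233.3 kg
  Al2O3: 9.808% × 500.0 = 49.04 kg
A balance pass over the oxides, working from each reported weight, at the basis given (summed amounts equal target values up to rounding of the answer):
  SrO: 36.24·0.7016 = 25.43 kg (target 25.42 kg)
  ZrO2: 49.47·0.6694 = 33.12 kg (target 33.12 kg)
  Na2O: 252.0·0.1099 + 77.02·0.4389 = 61.50 kg (target 61.50 kg)
  MgO: 76.61·0.9847 + 70.59·0.3139 = 97.60 kg (target 97.60 kg)
  SiO2: 252.0·0.6827 + 70.59·0.6368 + 49.47·0.3296 = 233.3 kg (target 233.3 kg)
  Al2O3: 252.0·0.1946 = 49.04 kg (target 49.04 kg)
Glass-mass sanity pass: batch Σ − ignition loss = 500.0 kg (the targets, summed, come to 500.0 kg; stated basis 500.0 kg — any gap is answer rounding).
Batch total: Σ batch = 561.9 kg; ignition loss, Σ(batch × LOI) = 61.96 kg; the yield ratio, glass ÷ batch: 88.97%.

Revised batch per 500.0 kg fused product:
  soda feldspar: 252.0 kg
  MgO: 76.61 kg
  Mg3Si4O10(OH)2: 70.59 kg
  zircon: 49.47 kg
  SrCO3: 36.24 kg
  Na2SO4: 77.02 kg
Total batch = 561.9 kg; LOI loss = 61.96 kg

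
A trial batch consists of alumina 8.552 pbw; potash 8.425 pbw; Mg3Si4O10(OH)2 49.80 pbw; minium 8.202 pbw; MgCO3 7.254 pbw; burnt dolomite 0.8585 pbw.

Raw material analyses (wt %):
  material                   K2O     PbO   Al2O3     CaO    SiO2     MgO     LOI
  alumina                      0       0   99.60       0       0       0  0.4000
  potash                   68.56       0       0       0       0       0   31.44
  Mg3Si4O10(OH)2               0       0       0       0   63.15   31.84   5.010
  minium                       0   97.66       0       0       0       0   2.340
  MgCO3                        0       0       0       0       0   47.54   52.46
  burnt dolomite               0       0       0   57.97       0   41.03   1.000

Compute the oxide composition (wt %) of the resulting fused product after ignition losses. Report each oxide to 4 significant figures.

Mid-chain values are displayed (rounded to 4 significant digits) between the steps — every computation keeps exact precision at every stage. A single rounding completes every reported value; derived quantities are computed starting from the weights for 73.91 pbw of glass in full precision (the yield, net glass mass, ignition loss, six oxide percentages, totals) as given in the problem or answer text.
What the batch supplies per oxide:
  K2O: 8.425·0.6856 = 5.776 pbw
  PbO: 8.202·0.9766 = 8.010 pbw
  Al2O3: 8.552·0.9960 = 8.518 pbw
  CaO: 0.8585·0.5797 = 0.4977 pbw
  SiO2: 49.80·0.6315 = 31.45 pbw
  MgO: 49.80·0.3184 + 7.254·0.4754 + 0.8585·0.4103 = 19.66 pbw
LOI: 8.552·0.004000 + 8.425·0.3144 + 49.80·0.05010 + 8.202·0.02340 + 7.254·0.5246 + 0.8585·0.01000 = 9.184 pbw
Resulting glass, batch − LOI: 83.09 − 9.184 = 73.91 pbw (matching Σ of the oxides)
wt % = oxide mass / glass mass × 100

Glass mass = 73.91 pbw (batch 83.09 − LOI 9.184).
Composition: K2O 7.815%, PbO 10.84%, Al2O3 11.52%, CaO 0.6734%, SiO2 42.55%, MgO 26.60%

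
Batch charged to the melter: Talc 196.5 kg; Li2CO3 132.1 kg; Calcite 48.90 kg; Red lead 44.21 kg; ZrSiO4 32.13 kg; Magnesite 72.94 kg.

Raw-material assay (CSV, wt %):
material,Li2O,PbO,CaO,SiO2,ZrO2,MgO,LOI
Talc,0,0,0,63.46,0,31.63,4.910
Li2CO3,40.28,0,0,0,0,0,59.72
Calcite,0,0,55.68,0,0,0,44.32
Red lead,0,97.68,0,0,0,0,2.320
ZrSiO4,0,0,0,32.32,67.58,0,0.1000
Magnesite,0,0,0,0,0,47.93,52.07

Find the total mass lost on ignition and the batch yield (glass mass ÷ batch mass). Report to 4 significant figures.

The working math holds full float precision at every stage — the intermediate values are shown, with 4-significant-digit rounding, alongside each step. Every reported result is rounded a single time — the derived quantities are computed from the batch weights on 377.5 kg of glass at full precision (ignition loss, the totals, six oxide percentages, the yield, net glass mass), as given in the problem or answer text.
Ignition loss by material:
  Talc: 196.5 × 0.04910 = 9.648 kg
  Li2CO3: 132.1 × 0.5972 = 78.89 kg
  Calcite: 48.90 × 0.4432 = 21.67 kg
  Red lead: 44.21 × 0.02320 = 1.026 kg
  ZrSiO4: 32.13 × 0.001000 = 0.03213 kg
  Magnesite: 72.94 × 0.5207 = 37.98 kg
Total LOI = 149.2 kg
Glass = batch − LOI = 526.8 − 149.2 = 377.5 kg

LOI loss = 149.2 kg; glass = 377.5 kg; yield = 71.67%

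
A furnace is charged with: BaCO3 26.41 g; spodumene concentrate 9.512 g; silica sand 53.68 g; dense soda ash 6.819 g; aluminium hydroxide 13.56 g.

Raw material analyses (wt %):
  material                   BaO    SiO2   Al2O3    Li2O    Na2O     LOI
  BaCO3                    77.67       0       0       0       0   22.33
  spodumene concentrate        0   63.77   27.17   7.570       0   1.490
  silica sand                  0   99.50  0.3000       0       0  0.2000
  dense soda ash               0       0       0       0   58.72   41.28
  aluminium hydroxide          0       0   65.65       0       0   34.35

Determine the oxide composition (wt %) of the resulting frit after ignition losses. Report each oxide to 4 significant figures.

Each numeric step maintains full float precision at every stage — values along the way are printed rounded to four significant digits in the working; each reported result undergoes a single rounding; the derived quantities are computed in exact precision (totals, yield, ignition loss, glass mass, five oxide percentages) starting from the weights at 96.36 g of glass, as quoted within either problem or answer.
Mass of each oxide from the mix:
  BaO: 26.41·0.7767 = 20.51 g
  SiO2: 9.512·0.6377 + 53.68·0.9950 = 59.48 g
  Al2O3: 9.512·0.2717 + 53.68·0.003000 + 13.56·0.6565 = 11.65 g
  Li2O: 9.512·0.07570 = 0.7201 g
  Na2O: 6.819·0.5872 = 4.004 g
LOI: 26.41·0.2233 + 9.512·0.01490 + 53.68·0.002000 + 6.819·0.4128 + 13.56·0.3435 = 13.62 g
Net of LOI, the glass mass = 110.0 − 13.62 = 96.36 g (= Σ oxide masses)
oxide / glass × 100 gives the wt %

Glass mass = 96.36 g (batch 110.0 − LOI 13.62).
Composition: BaO 21.29%, SiO2 61.72%, Al2O3 12.09%, Li2O 0.7472%, Na2O 4.155%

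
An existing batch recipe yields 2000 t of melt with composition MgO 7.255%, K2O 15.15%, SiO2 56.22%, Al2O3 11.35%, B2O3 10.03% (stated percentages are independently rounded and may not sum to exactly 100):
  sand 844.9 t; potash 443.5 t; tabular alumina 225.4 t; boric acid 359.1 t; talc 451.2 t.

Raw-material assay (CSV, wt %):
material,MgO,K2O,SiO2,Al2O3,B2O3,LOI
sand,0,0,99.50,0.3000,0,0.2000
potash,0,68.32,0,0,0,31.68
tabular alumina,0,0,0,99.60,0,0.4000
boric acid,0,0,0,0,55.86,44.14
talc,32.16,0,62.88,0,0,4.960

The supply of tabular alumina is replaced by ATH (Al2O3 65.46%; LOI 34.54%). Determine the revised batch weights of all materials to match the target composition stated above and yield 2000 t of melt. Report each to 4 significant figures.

Every computation runs at exact precision throughout; working values are displayed (rounded to 4 significant figures) when written out — a single rounding produces every reported value; all derived quantities, including the totals, the five compositions, glass mass, the yield, LOI, are carried from the weighed amounts for 2000 t of glass at full float precision precisely as stated by the problem or the answer.
Oxide-by-oxide targets in 2000 t melt:
  MgO: 7.255% × 2000 = 145.1 t
  K2O: 15.15% × 2000 = 303.0 t
  SiO2: 56.22% × 2000 = 1124 t
  Al2O3: 11.35% × 2000 = 227.0 t
  B2O3: 10.03% × 2000 = 200.6 t
Verifying the oxide balance on the weights just shown, under the basis named above (oxide sums agree with the targets once rounding is allowed for):
  MgO: 451.2·0.3216 = 145.1 t (target 145.1 t)
  K2O: 443.5·0.6832 = 303.0 t (target 303.0 t)
  SiO2: 844.9·0.9950 + 451.2·0.6288 = 1124 t (target 1124 t)
  Al2O3: 844.9·0.003000 + 342.9·0.6546 = 227.0 t (target 227.0 t)
  B2O3: 359.1·0.5586 = 200.6 t (target 200.6 t)
Glass-mass bookkeeping: total batch − LOI = 2000 t (per-oxide target masses sum to 2000 t; versus the stated basis of 2000 t — differing by rounding only).
Adding the batch up: Σ batch = 2442 t; loss to ignition Σ batch·LOI = 441.5 t; the yield ratio, glass ÷ batch: 81.92%.

Revised batch per 2000 t melt:
  sand: 844.9 t
  potash: 443.5 t
  ATH: 342.9 t
  boric acid: 359.1 t
  talc: 451.2 t
Total batch = 2442 t; LOI loss = 441.5 t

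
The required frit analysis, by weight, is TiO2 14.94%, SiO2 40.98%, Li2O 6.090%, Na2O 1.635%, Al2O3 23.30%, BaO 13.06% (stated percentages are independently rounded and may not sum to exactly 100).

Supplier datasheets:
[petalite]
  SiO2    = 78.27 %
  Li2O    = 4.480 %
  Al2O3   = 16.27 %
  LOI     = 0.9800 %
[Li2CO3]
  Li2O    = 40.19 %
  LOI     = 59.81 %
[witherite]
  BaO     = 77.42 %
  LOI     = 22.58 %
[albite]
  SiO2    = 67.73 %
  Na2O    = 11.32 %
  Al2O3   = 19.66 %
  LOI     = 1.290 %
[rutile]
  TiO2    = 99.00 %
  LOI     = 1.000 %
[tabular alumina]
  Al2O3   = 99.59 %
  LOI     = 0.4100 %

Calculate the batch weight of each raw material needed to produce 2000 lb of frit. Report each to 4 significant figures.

Batch per 2000 lb frit:
  petalite: 797.2 lb
  Li2CO3: 214.2 lb
  witherite: 337.4 lb
  albite: 288.9 lb
  rutile: 301.8 lb
  tabular alumina: 280.7 lb
Total batch = 2220 lb; LOI loss = 220.0 lb; yield = 90.09%

In-progress results are shown, rounded to four significant figures, when written out — the working math maintains full float precision all the way through. A single rounding produces each reported number. The derived quantities, which include the totals, LOI, the six compositions, net glass mass, the yield, are rebuilt in exact precision, as they appear in the problem or answer text, from the weighed amounts at 2000 lb of glass.
Oxide-by-oxide targets in 2000 lb frit:
  TiO2: 14.94% × 2000 = 298.8 lb
  SiO2: 40.98% × 2000 = 819.6 lb
  Li2O: 6.090% × 2000 = 121.8 lb
  Na2O: 1.635% × 2000 = 32.70 lb
  Al2O3: 23.30% × 2000 = 466.0 lb
  BaO: 13.06% × 2000 = 261.2 lb
Verifying the oxide balance using the reported weights, relative to the basis at hand (sums match the target masses once rounding is allowed for):
  TiO2: 301.8·0.9900 = 298.8 lb (target 298.8 lb)
  SiO2: 797.2·0.7827 + 288.9·0.6773 = 819.6 lb (target 819.6 lb)
  Li2O: 797.2·0.04480 + 214.2·0.4019 = 121.8 lb (target 121.8 lb)
  Na2O: 288.9·0.1132 = 32.70 lb (target 32.70 lb)
  Al2O3: 797.2·0.1627 + 288.9·0.1966 + 280.7·0.9959 = 466.1 lb (target 466.0 lb)
  BaO: 337.4·0.7742 = 261.2 lb (target 261.2 lb)
The glass-mass cross-check: net batch after ignition = 2000 lb (summing oxide targets gives 2000 lb; stated basis 2000 lb — a pure rounding effect).
Batch total: Σ batch = 2220 lb; the LOI term Σ batch·LOI equals 220.0 lb; as yield: glass ÷ batch → 90.09%.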